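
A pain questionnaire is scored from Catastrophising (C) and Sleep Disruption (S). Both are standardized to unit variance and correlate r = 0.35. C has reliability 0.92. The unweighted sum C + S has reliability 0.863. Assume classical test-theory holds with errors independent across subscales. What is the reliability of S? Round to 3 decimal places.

0.710

Var(C+S) = 2 + 2·0.35 = 2.700.
True-score variance = ρ_C + ρ_S + 2·0.35, so 0.863 = (0.92 + ρ_S + 0.70) / 2.700.
ρ_S = 0.863·2.700 − 0.92 − 0.70 = 0.710.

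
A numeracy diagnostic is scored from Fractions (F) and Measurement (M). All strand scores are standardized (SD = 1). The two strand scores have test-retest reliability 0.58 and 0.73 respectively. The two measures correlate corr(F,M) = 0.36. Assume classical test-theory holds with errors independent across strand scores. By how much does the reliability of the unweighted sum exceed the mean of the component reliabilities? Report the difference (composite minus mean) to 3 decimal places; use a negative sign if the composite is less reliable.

0.091

Var(sum) = 2 + 0.72 = 2.72; true-score variance = 1.31 + 0.72 = 2.03; composite reliability = 0.7463.
Mean component reliability = 0.6550.
Difference = 0.7463 − 0.6550 = 0.091.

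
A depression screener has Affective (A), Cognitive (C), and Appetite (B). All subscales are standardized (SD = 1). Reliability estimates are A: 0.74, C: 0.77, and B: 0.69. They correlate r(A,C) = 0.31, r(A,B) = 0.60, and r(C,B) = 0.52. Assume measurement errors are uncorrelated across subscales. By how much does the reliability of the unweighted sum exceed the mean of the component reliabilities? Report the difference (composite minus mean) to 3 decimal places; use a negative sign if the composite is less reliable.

Var(sum) = 3 + 2.86 = 5.86; true-score variance = 2.2 + 2.86 = 5.06; composite reliability = 0.8635.
Mean component reliability = 0.7333.
Difference = 0.8635 − 0.7333 = 0.130.

0.130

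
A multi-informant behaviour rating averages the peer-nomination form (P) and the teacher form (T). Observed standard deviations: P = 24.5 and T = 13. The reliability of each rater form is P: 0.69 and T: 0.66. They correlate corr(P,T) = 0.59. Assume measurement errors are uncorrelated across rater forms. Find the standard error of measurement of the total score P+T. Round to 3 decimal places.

15.606

Var(total) = 769.25 + 375.83 = 1145.08.
True-score variance = 525.712 + 375.83 = 901.543, so reliability = 0.7873.
Error variance = 1145.08 − 901.543 = 243.537; SEM = √243.537 = 15.606.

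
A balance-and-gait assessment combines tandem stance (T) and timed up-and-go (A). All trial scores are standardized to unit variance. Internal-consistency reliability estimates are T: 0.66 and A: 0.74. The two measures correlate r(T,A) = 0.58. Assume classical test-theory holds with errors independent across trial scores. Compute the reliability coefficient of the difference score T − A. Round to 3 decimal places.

Var(T−A) = 1 + 1 − 2·0.58 = 2 − 1.16 = 0.84.
With uncorrelated errors the cross-covariances are all true-score covariance, so they carry over unchanged; only the diagonal terms shrink to ρᵢσᵢ².
True-score variance = [0.66 + 0.74] − 1.16 = 1.4 − 1.16 = 0.24.
Reliability = 0.24 / 0.84 = 0.286.

0.286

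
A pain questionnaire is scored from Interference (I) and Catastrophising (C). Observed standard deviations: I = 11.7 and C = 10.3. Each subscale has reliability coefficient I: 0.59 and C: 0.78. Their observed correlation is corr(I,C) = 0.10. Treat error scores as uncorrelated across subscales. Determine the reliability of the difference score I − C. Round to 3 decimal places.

Var(I−C) = 11.7² + 10.3² − 2·11.7·10.3·0.10 = 242.98 − 24.102 = 218.878.
Because errors are independent across components, Cov(Tᵢ,Tⱼ) = Cov(Xᵢ,Xⱼ); the off-diagonal part of the true-score variance is the same as above.
True-score variance = [11.7²·0.59 + 10.3²·0.78] − 24.102 = 163.515 − 24.102 = 139.413.
Reliability = 139.413 / 218.878 = 0.637.

0.637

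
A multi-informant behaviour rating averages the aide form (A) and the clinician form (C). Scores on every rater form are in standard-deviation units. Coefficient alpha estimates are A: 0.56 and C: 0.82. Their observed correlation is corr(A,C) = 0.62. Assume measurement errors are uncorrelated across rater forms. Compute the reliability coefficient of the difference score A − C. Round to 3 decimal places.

0.184

Var(A−C) = 1 + 1 − 2·0.62 = 2 − 1.24 = 0.76.
Under uncorrelated errors the observed covariances equal the true-score covariances, so only the own-variance terms attenuate.
True-score variance = [0.56 + 0.82] − 1.24 = 1.38 − 1.24 = 0.14.
Reliability = 0.14 / 0.76 = 0.184.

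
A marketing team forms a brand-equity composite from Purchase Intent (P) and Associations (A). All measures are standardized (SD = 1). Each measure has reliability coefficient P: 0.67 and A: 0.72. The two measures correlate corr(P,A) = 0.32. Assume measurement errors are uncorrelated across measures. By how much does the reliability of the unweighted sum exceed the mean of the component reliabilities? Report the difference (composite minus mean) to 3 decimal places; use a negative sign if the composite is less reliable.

0.074

Var(sum) = 2 + 0.64 = 2.64; true-score variance = 1.39 + 0.64 = 2.03; composite reliability = 0.7689.
Mean component reliability = 0.6950.
Difference = 0.7689 − 0.6950 = 0.074.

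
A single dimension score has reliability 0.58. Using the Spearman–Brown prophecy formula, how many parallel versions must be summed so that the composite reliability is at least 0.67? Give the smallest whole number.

2

k ≥ ρ*(1−ρ₁)/(ρ₁(1−ρ*)) = 0.67·0.42 / (0.58·0.33) = 1.470.
Smallest integer k = 2.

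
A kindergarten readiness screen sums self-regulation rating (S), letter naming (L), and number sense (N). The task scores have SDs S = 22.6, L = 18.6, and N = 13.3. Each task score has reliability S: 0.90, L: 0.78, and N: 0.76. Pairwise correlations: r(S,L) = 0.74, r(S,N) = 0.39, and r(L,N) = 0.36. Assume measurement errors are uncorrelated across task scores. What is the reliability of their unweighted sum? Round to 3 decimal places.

0.918

Var(S+L+N) = 22.6² + 18.6² + 13.3² + 2·[22.6·18.6·0.74 + 22.6·13.3·0.39 + 18.6·13.3·0.36] = 1033.61 + 1034.7 = 2068.31.
Under uncorrelated errors the observed covariances equal the true-score covariances, so only the own-variance terms attenuate.
True-score variance = [22.6²·0.90 + 18.6²·0.78 + 13.3²·0.76] + 1034.7 = 863.969 + 1034.7 = 1898.67.
Reliability = 1898.67 / 2068.31 = 0.918.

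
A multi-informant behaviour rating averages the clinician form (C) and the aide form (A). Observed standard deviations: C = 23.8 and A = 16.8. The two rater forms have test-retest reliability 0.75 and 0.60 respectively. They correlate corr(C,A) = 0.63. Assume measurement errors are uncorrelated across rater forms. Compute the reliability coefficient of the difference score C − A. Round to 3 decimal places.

0.262

Var(C−A) = 23.8² + 16.8² − 2·23.8·16.8·0.63 = 848.68 − 503.798 = 344.882.
With uncorrelated errors the cross-covariances are all true-score covariance, so they carry over unchanged; only the diagonal terms shrink to ρᵢσᵢ².
True-score variance = [23.8²·0.75 + 16.8²·0.60] − 503.798 = 594.174 − 503.798 = 90.3756.
Reliability = 90.3756 / 344.882 = 0.262.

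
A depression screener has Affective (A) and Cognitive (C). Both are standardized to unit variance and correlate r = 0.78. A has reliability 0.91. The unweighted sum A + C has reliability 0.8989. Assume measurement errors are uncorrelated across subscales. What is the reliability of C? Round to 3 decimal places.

Var(A+C) = 2 + 2·0.78 = 3.560.
True-score variance = ρ_A + ρ_C + 2·0.78, so 0.8989 = (0.91 + ρ_C + 1.56) / 3.560.
ρ_C = 0.8989·3.560 − 0.91 − 1.56 = 0.730.

0.730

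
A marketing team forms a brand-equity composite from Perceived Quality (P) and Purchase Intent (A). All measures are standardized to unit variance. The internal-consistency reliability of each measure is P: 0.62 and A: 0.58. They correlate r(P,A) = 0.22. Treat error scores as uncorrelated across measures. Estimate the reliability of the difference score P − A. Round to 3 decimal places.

Var(P−A) = 1 + 1 − 2·0.22 = 2 − 0.44 = 1.56.
Under uncorrelated errors the observed covariances equal the true-score covariances, so only the own-variance terms attenuate.
True-score variance = [0.62 + 0.58] − 0.44 = 1.2 − 0.44 = 0.76.
Reliability = 0.76 / 1.56 = 0.487.

0.487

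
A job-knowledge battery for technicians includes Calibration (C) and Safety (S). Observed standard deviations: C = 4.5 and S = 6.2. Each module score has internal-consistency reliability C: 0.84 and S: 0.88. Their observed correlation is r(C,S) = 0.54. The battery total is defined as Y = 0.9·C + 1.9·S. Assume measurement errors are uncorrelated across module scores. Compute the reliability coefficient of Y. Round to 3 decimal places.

Var(Y) = 0.9²·4.5² + 1.9²·6.2² + 2·[1.71·4.5·6.2·0.54] = 155.171 + 51.5257 = 206.697.
With uncorrelated errors the cross-covariances are all true-score covariance, so they carry over unchanged; only the diagonal terms shrink to ρᵢσᵢ².
True-score variance = [0.9²·4.5²·0.84 + 1.9²·6.2²·0.88] + 51.5257 = 135.894 + 51.5257 = 187.42.
Reliability = 187.42 / 206.697 = 0.907.

0.907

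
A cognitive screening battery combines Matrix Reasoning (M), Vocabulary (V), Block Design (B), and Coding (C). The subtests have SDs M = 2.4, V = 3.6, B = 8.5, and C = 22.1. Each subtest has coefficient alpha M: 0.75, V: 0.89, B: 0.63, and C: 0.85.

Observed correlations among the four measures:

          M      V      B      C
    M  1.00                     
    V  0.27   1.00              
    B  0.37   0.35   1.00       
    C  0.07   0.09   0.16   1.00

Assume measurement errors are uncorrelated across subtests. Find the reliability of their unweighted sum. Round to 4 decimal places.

0.8536

Var(M+V+B+C) = 2.4² + 3.6² + 8.5² + 22.1² + 2·[2.4·3.6·0.27 + 2.4·8.5·0.37 + 2.4·22.1·0.07 + 3.6·8.5·0.35 + 3.6·22.1·0.09 + 8.5·22.1·0.16] = 579.38 + 123.04 = 702.42.
Because errors are independent across components, Cov(Tᵢ,Tⱼ) = Cov(Xᵢ,Xⱼ); the off-diagonal part of the true-score variance is the same as above.
True-score variance = [2.4²·0.75 + 3.6²·0.89 + 8.5²·0.63 + 22.1²·0.85] + 123.04 = 476.52 + 123.04 = 599.56.
Reliability = 599.56 / 702.42 = 0.8536.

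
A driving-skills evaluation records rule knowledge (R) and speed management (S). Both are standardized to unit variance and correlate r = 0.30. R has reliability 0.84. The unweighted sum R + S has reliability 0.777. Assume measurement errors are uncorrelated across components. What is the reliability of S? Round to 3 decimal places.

Var(R+S) = 2 + 2·0.30 = 2.600.
True-score variance = ρ_R + ρ_S + 2·0.30, so 0.777 = (0.84 + ρ_S + 0.60) / 2.600.
ρ_S = 0.777·2.600 − 0.84 − 0.60 = 0.580.

0.580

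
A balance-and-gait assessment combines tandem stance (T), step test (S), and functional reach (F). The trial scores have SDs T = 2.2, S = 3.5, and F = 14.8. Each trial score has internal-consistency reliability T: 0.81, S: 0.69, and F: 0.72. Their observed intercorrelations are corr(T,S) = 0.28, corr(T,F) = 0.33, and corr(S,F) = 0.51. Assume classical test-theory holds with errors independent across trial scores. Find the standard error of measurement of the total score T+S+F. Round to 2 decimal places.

8.13

Var(total) = 236.13 + 78.6376 = 314.768.
True-score variance = 170.082 + 78.6376 = 248.719, so reliability = 0.7902.
Error variance = 314.768 − 248.719 = 66.0483; SEM = √66.0483 = 8.13.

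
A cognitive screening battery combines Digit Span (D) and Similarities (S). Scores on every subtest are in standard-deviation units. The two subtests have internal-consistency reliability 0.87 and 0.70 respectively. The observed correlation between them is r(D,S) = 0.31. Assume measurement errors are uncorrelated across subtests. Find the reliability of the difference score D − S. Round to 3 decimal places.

Var(D−S) = 1 + 1 − 2·0.31 = 2 − 0.62 = 1.38.
Because errors are independent across components, Cov(Tᵢ,Tⱼ) = Cov(Xᵢ,Xⱼ); the off-diagonal part of the true-score variance is the same as above.
True-score variance = [0.87 + 0.70] − 0.62 = 1.57 − 0.62 = 0.95.
Reliability = 0.95 / 1.38 = 0.688.

0.688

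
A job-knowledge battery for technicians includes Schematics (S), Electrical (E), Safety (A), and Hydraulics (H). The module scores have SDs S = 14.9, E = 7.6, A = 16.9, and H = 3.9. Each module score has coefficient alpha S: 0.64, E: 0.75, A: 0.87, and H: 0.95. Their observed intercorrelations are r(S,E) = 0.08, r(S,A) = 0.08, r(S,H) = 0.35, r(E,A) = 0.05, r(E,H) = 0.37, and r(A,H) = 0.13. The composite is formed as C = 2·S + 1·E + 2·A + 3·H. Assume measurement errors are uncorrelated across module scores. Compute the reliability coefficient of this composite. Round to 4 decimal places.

0.8289

Var(C) = 2²·14.9² + 7.6² + 2²·16.9² + 3²·3.9² + 2·[2·14.9·7.6·0.08 + 4·14.9·16.9·0.08 + 6·14.9·3.9·0.35 + 2·7.6·16.9·0.05 + 3·7.6·3.9·0.37 + 6·16.9·3.9·0.13] = 2225.13 + 635.766 = 2860.9.
With uncorrelated errors the cross-covariances are all true-score covariance, so they carry over unchanged; only the diagonal terms shrink to ρᵢσᵢ².
True-score variance = [2²·14.9²·0.64 + 7.6²·0.75 + 2²·16.9²·0.87 + 3²·3.9²·0.95] + 635.766 = 1735.63 + 635.766 = 2371.4.
Reliability = 2371.4 / 2860.9 = 0.8289.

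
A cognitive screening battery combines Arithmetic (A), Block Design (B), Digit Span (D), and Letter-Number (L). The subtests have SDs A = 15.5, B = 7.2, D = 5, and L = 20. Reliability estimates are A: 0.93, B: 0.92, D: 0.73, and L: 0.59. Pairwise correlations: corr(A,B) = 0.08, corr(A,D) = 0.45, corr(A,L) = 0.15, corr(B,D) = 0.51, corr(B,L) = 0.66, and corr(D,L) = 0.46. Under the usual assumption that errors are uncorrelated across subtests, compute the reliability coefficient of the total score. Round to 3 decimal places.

Var(A+B+D+L) = 15.5² + 7.2² + 5² + 20² + 2·[15.5·7.2·0.08 + 15.5·5·0.45 + 15.5·20·0.15 + 7.2·5·0.51 + 7.2·20·0.66 + 5·20·0.46] = 717.09 + 499.406 = 1216.5.
Because errors are independent across components, Cov(Tᵢ,Tⱼ) = Cov(Xᵢ,Xⱼ); the off-diagonal part of the true-score variance is the same as above.
True-score variance = [15.5²·0.93 + 7.2²·0.92 + 5²·0.73 + 20²·0.59] + 499.406 = 525.375 + 499.406 = 1024.78.
Reliability = 1024.78 / 1216.5 = 0.842.

0.842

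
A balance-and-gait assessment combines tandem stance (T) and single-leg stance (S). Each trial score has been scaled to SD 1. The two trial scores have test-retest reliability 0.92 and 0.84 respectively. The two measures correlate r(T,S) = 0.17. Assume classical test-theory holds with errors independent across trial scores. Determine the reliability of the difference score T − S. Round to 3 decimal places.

0.855

Var(T−S) = 1 + 1 − 2·0.17 = 2 − 0.34 = 1.66.
Under uncorrelated errors the observed covariances equal the true-score covariances, so only the own-variance terms attenuate.
True-score variance = [0.92 + 0.84] − 0.34 = 1.76 − 0.34 = 1.42.
Reliability = 1.42 / 1.66 = 0.855.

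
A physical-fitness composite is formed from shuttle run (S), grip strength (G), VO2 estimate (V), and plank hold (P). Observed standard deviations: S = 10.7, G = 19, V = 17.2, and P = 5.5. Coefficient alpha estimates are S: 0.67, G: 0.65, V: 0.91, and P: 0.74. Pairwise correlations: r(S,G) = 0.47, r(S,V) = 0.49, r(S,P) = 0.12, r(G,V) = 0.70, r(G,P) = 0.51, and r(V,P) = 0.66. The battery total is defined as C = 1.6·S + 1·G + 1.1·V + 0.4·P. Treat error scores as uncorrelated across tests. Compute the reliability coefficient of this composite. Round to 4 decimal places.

0.8860

Var(C) = 1.6²·10.7² + 19² + 1.1²·17.2² + 0.4²·5.5² + 2·[1.6·10.7·19·0.47 + 1.76·10.7·17.2·0.49 + 0.64·10.7·5.5·0.12 + 1.1·19·17.2·0.70 + 0.4·19·5.5·0.51 + 0.44·17.2·5.5·0.66] = 1016.9 + 1233.09 = 2249.99.
Because errors are independent across components, Cov(Tᵢ,Tⱼ) = Cov(Xᵢ,Xⱼ); the off-diagonal part of the true-score variance is the same as above.
True-score variance = [1.6²·10.7²·0.67 + 19²·0.65 + 1.1²·17.2²·0.91 + 0.4²·5.5²·0.74] + 1233.09 = 760.354 + 1233.09 = 1993.44.
Reliability = 1993.44 / 2249.99 = 0.8860.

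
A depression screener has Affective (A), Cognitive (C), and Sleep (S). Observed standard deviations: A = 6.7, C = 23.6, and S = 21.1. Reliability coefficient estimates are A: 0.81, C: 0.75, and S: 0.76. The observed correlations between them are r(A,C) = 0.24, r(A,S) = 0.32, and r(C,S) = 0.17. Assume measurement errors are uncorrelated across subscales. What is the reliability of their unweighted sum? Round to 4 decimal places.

0.8159

Var(A+C+S) = 6.7² + 23.6² + 21.1² + 2·[6.7·23.6·0.24 + 6.7·21.1·0.32 + 23.6·21.1·0.17] = 1047.06 + 335.681 = 1382.74.
Under uncorrelated errors the observed covariances equal the true-score covariances, so only the own-variance terms attenuate.
True-score variance = [6.7²·0.81 + 23.6²·0.75 + 21.1²·0.76] + 335.681 = 792.441 + 335.681 = 1128.12.
Reliability = 1128.12 / 1382.74 = 0.8159.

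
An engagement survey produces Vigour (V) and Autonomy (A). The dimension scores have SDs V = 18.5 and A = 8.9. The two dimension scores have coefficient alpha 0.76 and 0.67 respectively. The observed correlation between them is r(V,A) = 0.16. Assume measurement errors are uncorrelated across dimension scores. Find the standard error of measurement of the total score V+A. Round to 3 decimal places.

10.406

Var(total) = 421.46 + 52.688 = 474.148.
True-score variance = 313.181 + 52.688 = 365.869, so reliability = 0.7716.
Error variance = 474.148 − 365.869 = 108.279; SEM = √108.279 = 10.406.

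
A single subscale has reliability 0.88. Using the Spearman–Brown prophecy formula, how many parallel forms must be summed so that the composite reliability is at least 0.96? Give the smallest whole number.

4

k ≥ ρ*(1−ρ₁)/(ρ₁(1−ρ*)) = 0.96·0.12 / (0.88·0.04) = 3.273.
Smallest integer k = 4.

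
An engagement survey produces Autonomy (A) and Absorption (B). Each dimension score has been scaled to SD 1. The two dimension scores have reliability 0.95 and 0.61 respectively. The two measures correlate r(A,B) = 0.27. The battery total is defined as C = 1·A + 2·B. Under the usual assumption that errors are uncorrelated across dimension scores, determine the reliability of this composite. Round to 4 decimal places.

0.7352

Var(C) = 1 + 2² + 2·[2·0.27] = 5 + 1.08 = 6.08.
Because errors are independent across components, Cov(Tᵢ,Tⱼ) = Cov(Xᵢ,Xⱼ); the off-diagonal part of the true-score variance is the same as above.
True-score variance = [0.95 + 2²·0.61] + 1.08 = 3.39 + 1.08 = 4.47.
Reliability = 4.47 / 6.08 = 0.7352.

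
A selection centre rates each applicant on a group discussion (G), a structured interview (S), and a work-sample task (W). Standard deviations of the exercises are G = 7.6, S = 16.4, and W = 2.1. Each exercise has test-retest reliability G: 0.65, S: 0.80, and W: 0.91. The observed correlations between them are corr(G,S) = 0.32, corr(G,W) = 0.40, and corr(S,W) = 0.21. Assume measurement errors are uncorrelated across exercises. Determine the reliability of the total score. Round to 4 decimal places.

0.8302

Var(G+S+W) = 7.6² + 16.4² + 2.1² + 2·[7.6·16.4·0.32 + 7.6·2.1·0.40 + 16.4·2.1·0.21] = 331.13 + 107.002 = 438.132.
Because errors are independent across components, Cov(Tᵢ,Tⱼ) = Cov(Xᵢ,Xⱼ); the off-diagonal part of the true-score variance is the same as above.
True-score variance = [7.6²·0.65 + 16.4²·0.80 + 2.1²·0.91] + 107.002 = 256.725 + 107.002 = 363.727.
Reliability = 363.727 / 438.132 = 0.8302.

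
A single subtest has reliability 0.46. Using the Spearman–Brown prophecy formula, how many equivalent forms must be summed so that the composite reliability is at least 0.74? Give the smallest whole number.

4

k ≥ ρ*(1−ρ₁)/(ρ₁(1−ρ*)) = 0.74·0.54 / (0.46·0.26) = 3.341.
Smallest integer k = 4.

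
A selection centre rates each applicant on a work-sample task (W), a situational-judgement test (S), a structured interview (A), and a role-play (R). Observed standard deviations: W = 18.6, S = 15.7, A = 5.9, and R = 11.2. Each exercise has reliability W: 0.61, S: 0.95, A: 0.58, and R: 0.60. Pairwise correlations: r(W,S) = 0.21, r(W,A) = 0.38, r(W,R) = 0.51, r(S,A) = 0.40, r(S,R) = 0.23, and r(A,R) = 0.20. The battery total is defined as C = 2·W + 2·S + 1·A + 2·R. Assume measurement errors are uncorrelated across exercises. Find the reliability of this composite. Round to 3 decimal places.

0.837

Var(C) = 2²·18.6² + 2²·15.7² + 5.9² + 2²·11.2² + 2·[4·18.6·15.7·0.21 + 2·18.6·5.9·0.38 + 4·18.6·11.2·0.51 + 2·15.7·5.9·0.40 + 4·15.7·11.2·0.23 + 2·5.9·11.2·0.20] = 2906.37 + 2031.96 = 4938.33.
Under uncorrelated errors the observed covariances equal the true-score covariances, so only the own-variance terms attenuate.
True-score variance = [2²·18.6²·0.61 + 2²·15.7²·0.95 + 5.9²·0.58 + 2²·11.2²·0.60] + 2031.96 = 2102.05 + 2031.96 = 4134.01.
Reliability = 4134.01 / 4938.33 = 0.837.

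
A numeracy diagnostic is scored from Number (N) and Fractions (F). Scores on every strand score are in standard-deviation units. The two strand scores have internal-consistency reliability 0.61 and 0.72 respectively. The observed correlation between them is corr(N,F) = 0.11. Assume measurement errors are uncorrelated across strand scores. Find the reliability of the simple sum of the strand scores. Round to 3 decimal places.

Var(N+F) = 2 + 2·[0.11] = 2 + 0.22 = 2.22.
Under uncorrelated errors the observed covariances equal the true-score covariances, so only the own-variance terms attenuate.
True-score variance = [0.61 + 0.72] + 0.22 = 1.33 + 0.22 = 1.55.
Reliability = 1.55 / 2.22 = 0.698.

0.698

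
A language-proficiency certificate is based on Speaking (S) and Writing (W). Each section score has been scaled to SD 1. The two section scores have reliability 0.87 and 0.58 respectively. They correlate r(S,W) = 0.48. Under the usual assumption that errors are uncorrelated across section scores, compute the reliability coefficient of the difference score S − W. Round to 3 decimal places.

Var(S−W) = 1 + 1 − 2·0.48 = 2 − 0.96 = 1.04.
Under uncorrelated errors the observed covariances equal the true-score covariances, so only the own-variance terms attenuate.
True-score variance = [0.87 + 0.58] − 0.96 = 1.45 − 0.96 = 0.49.
Reliability = 0.49 / 1.04 = 0.471.

0.471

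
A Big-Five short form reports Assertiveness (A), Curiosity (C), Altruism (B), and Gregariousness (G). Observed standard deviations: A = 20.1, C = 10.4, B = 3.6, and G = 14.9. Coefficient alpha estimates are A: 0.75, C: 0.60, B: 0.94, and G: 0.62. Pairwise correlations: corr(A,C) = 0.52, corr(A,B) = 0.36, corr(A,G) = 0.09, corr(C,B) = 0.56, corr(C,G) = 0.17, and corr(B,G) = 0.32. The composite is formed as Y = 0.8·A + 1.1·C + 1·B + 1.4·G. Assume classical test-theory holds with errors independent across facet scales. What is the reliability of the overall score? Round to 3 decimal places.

Var(Y) = 0.8²·20.1² + 1.1²·10.4² + 3.6² + 1.4²·14.9² + 2·[0.88·20.1·10.4·0.52 + 0.8·20.1·3.6·0.36 + 1.12·20.1·14.9·0.09 + 1.1·10.4·3.6·0.56 + 1.54·10.4·14.9·0.17 + 1.4·3.6·14.9·0.32] = 837.54 + 468.695 = 1306.23.
Because errors are independent across components, Cov(Tᵢ,Tⱼ) = Cov(Xᵢ,Xⱼ); the off-diagonal part of the true-score variance is the same as above.
True-score variance = [0.8²·20.1²·0.75 + 1.1²·10.4²·0.60 + 3.6²·0.94 + 1.4²·14.9²·0.62] + 468.695 = 554.418 + 468.695 = 1023.11.
Reliability = 1023.11 / 1306.23 = 0.783.

0.783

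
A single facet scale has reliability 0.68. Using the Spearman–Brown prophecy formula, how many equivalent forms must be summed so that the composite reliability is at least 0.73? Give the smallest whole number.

k ≥ ρ*(1−ρ₁)/(ρ₁(1−ρ*)) = 0.73·0.32 / (0.68·0.27) = 1.272.
Smallest integer k = 2.

2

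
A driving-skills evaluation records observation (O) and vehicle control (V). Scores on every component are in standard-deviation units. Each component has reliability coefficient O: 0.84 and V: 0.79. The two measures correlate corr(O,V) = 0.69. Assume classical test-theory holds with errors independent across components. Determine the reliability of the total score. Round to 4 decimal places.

Var(O+V) = 2 + 2·[0.69] = 2 + 1.38 = 3.38.
Because errors are independent across components, Cov(Tᵢ,Tⱼ) = Cov(Xᵢ,Xⱼ); the off-diagonal part of the true-score variance is the same as above.
True-score variance = [0.84 + 0.79] + 1.38 = 1.63 + 1.38 = 3.01.
Reliability = 3.01 / 3.38 = 0.8905.

0.8905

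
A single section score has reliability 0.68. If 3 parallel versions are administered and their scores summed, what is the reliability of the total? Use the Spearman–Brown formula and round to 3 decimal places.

ρ_k = kρ / (1 + (k−1)ρ) = 3·0.68 / (1 + 2·0.68) = 2.040 / 2.360 = 0.864.

0.864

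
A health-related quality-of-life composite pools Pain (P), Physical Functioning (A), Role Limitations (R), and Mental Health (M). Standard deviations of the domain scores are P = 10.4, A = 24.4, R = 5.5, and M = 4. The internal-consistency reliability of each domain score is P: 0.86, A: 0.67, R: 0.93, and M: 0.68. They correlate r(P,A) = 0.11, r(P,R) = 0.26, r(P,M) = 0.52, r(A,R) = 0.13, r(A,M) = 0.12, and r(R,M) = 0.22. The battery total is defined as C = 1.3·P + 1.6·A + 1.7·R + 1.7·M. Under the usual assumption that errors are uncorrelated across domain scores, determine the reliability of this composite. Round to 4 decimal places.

0.7616

Var(C) = 1.3²·10.4² + 1.6²·24.4² + 1.7²·5.5² + 1.7²·4² + 2·[2.08·10.4·24.4·0.11 + 2.21·10.4·5.5·0.26 + 2.21·10.4·4·0.52 + 2.72·24.4·5.5·0.13 + 2.72·24.4·4·0.12 + 2.89·5.5·4·0.22] = 1840.57 + 464.063 = 2304.64.
Because errors are independent across components, Cov(Tᵢ,Tⱼ) = Cov(Xᵢ,Xⱼ); the off-diagonal part of the true-score variance is the same as above.
True-score variance = [1.3²·10.4²·0.86 + 1.6²·24.4²·0.67 + 1.7²·5.5²·0.93 + 1.7²·4²·0.68] + 464.063 = 1291.11 + 464.063 = 1755.17.
Reliability = 1755.17 / 2304.64 = 0.7616.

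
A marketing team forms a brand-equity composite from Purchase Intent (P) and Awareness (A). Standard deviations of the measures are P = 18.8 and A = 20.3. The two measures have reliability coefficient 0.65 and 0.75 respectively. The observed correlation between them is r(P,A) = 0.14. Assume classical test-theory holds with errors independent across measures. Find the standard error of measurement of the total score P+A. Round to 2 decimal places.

Var(total) = 765.53 + 106.859 = 872.389.
True-score variance = 538.803 + 106.859 = 645.663, so reliability = 0.7401.
Error variance = 872.389 − 645.663 = 226.727; SEM = √226.727 = 15.06.

15.06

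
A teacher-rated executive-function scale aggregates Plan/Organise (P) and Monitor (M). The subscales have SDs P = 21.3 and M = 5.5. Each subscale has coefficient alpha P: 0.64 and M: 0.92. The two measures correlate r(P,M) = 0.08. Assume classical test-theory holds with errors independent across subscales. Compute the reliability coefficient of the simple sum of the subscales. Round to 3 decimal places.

Var(P+M) = 21.3² + 5.5² + 2·[21.3·5.5·0.08] = 483.94 + 18.744 = 502.684.
With uncorrelated errors the cross-covariances are all true-score covariance, so they carry over unchanged; only the diagonal terms shrink to ρᵢσᵢ².
True-score variance = [21.3²·0.64 + 5.5²·0.92] + 18.744 = 318.192 + 18.744 = 336.936.
Reliability = 336.936 / 502.684 = 0.670.

0.670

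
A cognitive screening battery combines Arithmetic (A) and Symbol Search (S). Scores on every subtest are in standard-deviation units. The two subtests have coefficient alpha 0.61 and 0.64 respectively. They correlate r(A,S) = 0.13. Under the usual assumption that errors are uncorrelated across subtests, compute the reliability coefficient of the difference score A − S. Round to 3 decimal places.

0.569

Var(A−S) = 1 + 1 − 2·0.13 = 2 − 0.26 = 1.74.
Under uncorrelated errors the observed covariances equal the true-score covariances, so only the own-variance terms attenuate.
True-score variance = [0.61 + 0.64] − 0.26 = 1.25 − 0.26 = 0.99.
Reliability = 0.99 / 1.74 = 0.569.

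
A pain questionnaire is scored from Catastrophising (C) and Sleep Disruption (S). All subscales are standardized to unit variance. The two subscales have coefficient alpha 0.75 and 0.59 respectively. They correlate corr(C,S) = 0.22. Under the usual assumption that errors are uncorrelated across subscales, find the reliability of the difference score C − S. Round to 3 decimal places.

0.577

Var(C−S) = 1 + 1 − 2·0.22 = 2 − 0.44 = 1.56.
Because errors are independent across components, Cov(Tᵢ,Tⱼ) = Cov(Xᵢ,Xⱼ); the off-diagonal part of the true-score variance is the same as above.
True-score variance = [0.75 + 0.59] − 0.44 = 1.34 − 0.44 = 0.9.
Reliability = 0.9 / 1.56 = 0.577.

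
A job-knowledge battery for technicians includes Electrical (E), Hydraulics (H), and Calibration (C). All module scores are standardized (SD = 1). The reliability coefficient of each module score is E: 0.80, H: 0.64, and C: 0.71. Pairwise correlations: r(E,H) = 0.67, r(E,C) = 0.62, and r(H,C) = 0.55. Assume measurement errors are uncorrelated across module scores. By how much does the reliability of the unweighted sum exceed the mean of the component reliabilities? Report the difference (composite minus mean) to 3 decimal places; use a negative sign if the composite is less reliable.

Var(sum) = 3 + 3.68 = 6.68; true-score variance = 2.15 + 3.68 = 5.83; composite reliability = 0.8728.
Mean component reliability = 0.7167.
Difference = 0.8728 − 0.7167 = 0.156.

0.156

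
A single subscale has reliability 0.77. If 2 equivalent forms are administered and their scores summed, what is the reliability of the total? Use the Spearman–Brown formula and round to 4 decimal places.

ρ_k = kρ / (1 + (k−1)ρ) = 2·0.77 / (1 + 1·0.77) = 1.540 / 1.770 = 0.8701.

0.8701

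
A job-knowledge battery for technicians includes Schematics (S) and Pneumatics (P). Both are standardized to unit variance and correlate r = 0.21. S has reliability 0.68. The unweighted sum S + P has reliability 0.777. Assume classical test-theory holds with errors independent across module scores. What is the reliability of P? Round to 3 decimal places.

0.780

Var(S+P) = 2 + 2·0.21 = 2.420.
True-score variance = ρ_S + ρ_P + 2·0.21, so 0.777 = (0.68 + ρ_P + 0.42) / 2.420.
ρ_P = 0.777·2.420 − 0.68 − 0.42 = 0.780.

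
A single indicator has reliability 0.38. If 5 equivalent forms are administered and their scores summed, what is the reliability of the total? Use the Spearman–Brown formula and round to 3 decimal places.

0.754

ρ_k = kρ / (1 + (k−1)ρ) = 5·0.38 / (1 + 4·0.38) = 1.900 / 2.520 = 0.754.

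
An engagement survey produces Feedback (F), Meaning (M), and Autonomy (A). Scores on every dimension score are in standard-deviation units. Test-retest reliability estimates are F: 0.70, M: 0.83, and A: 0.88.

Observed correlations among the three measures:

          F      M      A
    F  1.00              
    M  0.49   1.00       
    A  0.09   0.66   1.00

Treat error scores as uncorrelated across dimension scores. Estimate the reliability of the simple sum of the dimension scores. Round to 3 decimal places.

0.892

Var(F+M+A) = 3 + 2·[0.49 + 0.09 + 0.66] = 3 + 2.48 = 5.48.
With uncorrelated errors the cross-covariances are all true-score covariance, so they carry over unchanged; only the diagonal terms shrink to ρᵢσᵢ².
True-score variance = [0.70 + 0.83 + 0.88] + 2.48 = 2.41 + 2.48 = 4.89.
Reliability = 4.89 / 5.48 = 0.892.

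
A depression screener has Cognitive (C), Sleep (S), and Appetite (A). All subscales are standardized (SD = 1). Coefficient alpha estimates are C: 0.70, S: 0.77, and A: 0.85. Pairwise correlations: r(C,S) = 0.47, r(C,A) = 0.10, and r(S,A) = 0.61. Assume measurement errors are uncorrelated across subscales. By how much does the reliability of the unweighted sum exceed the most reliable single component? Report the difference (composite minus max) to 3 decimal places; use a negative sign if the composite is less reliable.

0.023

Var(sum) = 3 + 2.36 = 5.36; true-score variance = 2.32 + 2.36 = 4.68; composite reliability = 0.8731.
Max component reliability = 0.8500.
Difference = 0.8731 − 0.8500 = 0.023.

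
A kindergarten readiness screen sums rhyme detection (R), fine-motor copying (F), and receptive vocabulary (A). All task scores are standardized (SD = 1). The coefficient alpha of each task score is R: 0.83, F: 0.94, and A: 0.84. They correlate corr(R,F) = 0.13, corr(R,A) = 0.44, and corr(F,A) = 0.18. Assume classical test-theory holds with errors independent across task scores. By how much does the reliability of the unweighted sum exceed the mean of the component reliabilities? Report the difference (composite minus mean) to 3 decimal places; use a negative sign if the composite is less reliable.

Var(sum) = 3 + 1.5 = 4.5; true-score variance = 2.61 + 1.5 = 4.11; composite reliability = 0.9133.
Mean component reliability = 0.8700.
Difference = 0.9133 − 0.8700 = 0.043.

0.043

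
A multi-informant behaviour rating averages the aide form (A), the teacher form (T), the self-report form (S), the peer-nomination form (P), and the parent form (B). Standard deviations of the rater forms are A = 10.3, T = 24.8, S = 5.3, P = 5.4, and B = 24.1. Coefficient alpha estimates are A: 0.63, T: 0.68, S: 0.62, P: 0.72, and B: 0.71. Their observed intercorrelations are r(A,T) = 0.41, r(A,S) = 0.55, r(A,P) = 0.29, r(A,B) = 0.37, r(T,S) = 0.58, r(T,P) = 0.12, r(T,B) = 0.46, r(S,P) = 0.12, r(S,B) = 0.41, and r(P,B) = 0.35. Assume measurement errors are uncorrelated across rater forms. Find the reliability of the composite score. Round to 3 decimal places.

0.848

Var(A+T+S+P+B) = 10.3² + 24.8² + 5.3² + 5.4² + 24.1² + 2·[10.3·24.8·0.41 + 10.3·5.3·0.55 + 10.3·5.4·0.29 + 10.3·24.1·0.37 + 24.8·5.3·0.58 + 24.8·5.4·0.12 + 24.8·24.1·0.46 + 5.3·5.4·0.12 + 5.3·24.1·0.41 + 5.4·24.1·0.35] = 1359.19 + 1422.64 = 2781.83.
Under uncorrelated errors the observed covariances equal the true-score covariances, so only the own-variance terms attenuate.
True-score variance = [10.3²·0.63 + 24.8²·0.68 + 5.3²·0.62 + 5.4²·0.72 + 24.1²·0.71] + 1422.64 = 935.85 + 1422.64 = 2358.49.
Reliability = 2358.49 / 2781.83 = 0.848.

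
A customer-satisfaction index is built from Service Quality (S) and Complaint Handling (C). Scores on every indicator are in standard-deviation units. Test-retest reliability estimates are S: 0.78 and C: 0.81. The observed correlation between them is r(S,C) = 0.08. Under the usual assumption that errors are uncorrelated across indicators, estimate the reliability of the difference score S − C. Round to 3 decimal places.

0.777

Var(S−C) = 1 + 1 − 2·0.08 = 2 − 0.16 = 1.84.
Under uncorrelated errors the observed covariances equal the true-score covariances, so only the own-variance terms attenuate.
True-score variance = [0.78 + 0.81] − 0.16 = 1.59 − 0.16 = 1.43.
Reliability = 1.43 / 1.84 = 0.777.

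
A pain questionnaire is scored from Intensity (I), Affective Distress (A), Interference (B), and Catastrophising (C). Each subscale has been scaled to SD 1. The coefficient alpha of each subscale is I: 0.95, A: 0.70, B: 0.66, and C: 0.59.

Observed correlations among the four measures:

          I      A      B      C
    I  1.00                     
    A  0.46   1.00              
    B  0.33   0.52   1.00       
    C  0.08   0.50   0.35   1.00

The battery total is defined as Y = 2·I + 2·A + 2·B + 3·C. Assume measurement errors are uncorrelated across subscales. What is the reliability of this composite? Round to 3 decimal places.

Var(Y) = 2² + 2² + 2² + 3² + 2·[4·0.46 + 4·0.33 + 6·0.08 + 4·0.52 + 6·0.50 + 6·0.35] = 21 + 21.64 = 42.64.
Under uncorrelated errors the observed covariances equal the true-score covariances, so only the own-variance terms attenuate.
True-score variance = [2²·0.95 + 2²·0.70 + 2²·0.66 + 3²·0.59] + 21.64 = 14.55 + 21.64 = 36.19.
Reliability = 36.19 / 42.64 = 0.849.

0.849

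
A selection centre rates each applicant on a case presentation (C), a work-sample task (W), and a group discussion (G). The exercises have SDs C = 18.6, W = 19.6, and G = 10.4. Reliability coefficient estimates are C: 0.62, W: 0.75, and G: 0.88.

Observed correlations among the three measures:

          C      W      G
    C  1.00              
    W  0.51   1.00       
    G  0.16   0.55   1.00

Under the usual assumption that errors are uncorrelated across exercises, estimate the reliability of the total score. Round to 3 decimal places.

Var(C+W+G) = 18.6² + 19.6² + 10.4² + 2·[18.6·19.6·0.51 + 18.6·10.4·0.16 + 19.6·10.4·0.55] = 838.28 + 657.976 = 1496.26.
With uncorrelated errors the cross-covariances are all true-score covariance, so they carry over unchanged; only the diagonal terms shrink to ρᵢσᵢ².
True-score variance = [18.6²·0.62 + 19.6²·0.75 + 10.4²·0.88] + 657.976 = 597.796 + 657.976 = 1255.77.
Reliability = 1255.77 / 1496.26 = 0.839.

0.839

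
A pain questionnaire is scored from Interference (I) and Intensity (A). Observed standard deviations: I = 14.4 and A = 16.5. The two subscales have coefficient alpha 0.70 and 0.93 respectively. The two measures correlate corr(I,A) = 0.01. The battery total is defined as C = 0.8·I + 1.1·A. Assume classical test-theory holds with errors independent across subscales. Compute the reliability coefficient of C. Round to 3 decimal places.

Var(C) = 0.8²·14.4² + 1.1²·16.5² + 2·[0.88·14.4·16.5·0.01] = 462.133 + 4.18176 = 466.315.
Because errors are independent across components, Cov(Tᵢ,Tⱼ) = Cov(Xᵢ,Xⱼ); the off-diagonal part of the true-score variance is the same as above.
True-score variance = [0.8²·14.4²·0.70 + 1.1²·16.5²·0.93] + 4.18176 = 399.26 + 4.18176 = 403.442.
Reliability = 403.442 / 466.315 = 0.865.

0.865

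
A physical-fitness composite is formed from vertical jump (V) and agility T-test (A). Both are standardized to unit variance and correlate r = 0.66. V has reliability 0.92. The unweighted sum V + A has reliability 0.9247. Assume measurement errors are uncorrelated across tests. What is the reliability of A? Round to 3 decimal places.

Var(V+A) = 2 + 2·0.66 = 3.320.
True-score variance = ρ_V + ρ_A + 2·0.66, so 0.9247 = (0.92 + ρ_A + 1.32) / 3.320.
ρ_A = 0.9247·3.320 − 0.92 − 1.32 = 0.830.

0.830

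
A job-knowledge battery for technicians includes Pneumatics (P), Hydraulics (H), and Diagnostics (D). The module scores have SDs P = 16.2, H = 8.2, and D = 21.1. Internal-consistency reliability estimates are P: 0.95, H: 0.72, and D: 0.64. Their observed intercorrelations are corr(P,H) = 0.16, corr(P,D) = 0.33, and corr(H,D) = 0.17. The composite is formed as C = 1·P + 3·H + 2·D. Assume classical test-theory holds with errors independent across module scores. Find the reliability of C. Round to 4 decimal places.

0.7699

Var(C) = 16.2² + 3²·8.2² + 2²·21.1² + 2·[3·16.2·8.2·0.16 + 2·16.2·21.1·0.33 + 6·8.2·21.1·0.17] = 2648.44 + 931.69 = 3580.13.
Because errors are independent across components, Cov(Tᵢ,Tⱼ) = Cov(Xᵢ,Xⱼ); the off-diagonal part of the true-score variance is the same as above.
True-score variance = [16.2²·0.95 + 3²·8.2²·0.72 + 2²·21.1²·0.64] + 931.69 = 1824.77 + 931.69 = 2756.46.
Reliability = 2756.46 / 3580.13 = 0.7699.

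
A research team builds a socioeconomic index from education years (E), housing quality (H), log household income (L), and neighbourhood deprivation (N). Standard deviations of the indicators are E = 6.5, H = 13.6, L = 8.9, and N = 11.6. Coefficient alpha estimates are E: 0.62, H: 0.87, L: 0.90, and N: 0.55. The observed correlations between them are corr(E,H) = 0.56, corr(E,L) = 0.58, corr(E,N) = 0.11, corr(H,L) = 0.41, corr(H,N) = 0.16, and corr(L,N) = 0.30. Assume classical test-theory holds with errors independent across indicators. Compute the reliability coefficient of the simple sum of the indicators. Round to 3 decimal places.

Var(E+H+L+N) = 6.5² + 13.6² + 8.9² + 11.6² + 2·[6.5·13.6·0.56 + 6.5·8.9·0.58 + 6.5·11.6·0.11 + 13.6·8.9·0.41 + 13.6·11.6·0.16 + 8.9·11.6·0.30] = 440.98 + 394.382 = 835.362.
Under uncorrelated errors the observed covariances equal the true-score covariances, so only the own-variance terms attenuate.
True-score variance = [6.5²·0.62 + 13.6²·0.87 + 8.9²·0.90 + 11.6²·0.55] + 394.382 = 332.407 + 394.382 = 726.789.
Reliability = 726.789 / 835.362 = 0.870.

0.870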